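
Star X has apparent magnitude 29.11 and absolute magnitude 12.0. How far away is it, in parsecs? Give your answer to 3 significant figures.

2.64×10^4 pc

m − M = 5 log₁₀(d/10 pc)
29.11 − (12.0) = 17.11 = 5 log₁₀(d/10)
d = 10 × 10^(17.11/5) = 10 × 10^3.422 = 2.642×10^4 pc.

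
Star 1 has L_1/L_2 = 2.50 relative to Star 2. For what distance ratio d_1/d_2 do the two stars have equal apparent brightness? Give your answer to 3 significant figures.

1.58

Equal flux requires L_1/d_1² = L_2/d_2², so d_1/d_2 = √(L_1/L_2)
= √(2.50) = 1.581.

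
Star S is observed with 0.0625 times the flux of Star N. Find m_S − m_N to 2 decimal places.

m_S − m_N = −2.5 log₁₀(F_S/F_N) = −2.5 log₁₀(0.0625) = −2.5 × (-1.204) = 3.010.

3.01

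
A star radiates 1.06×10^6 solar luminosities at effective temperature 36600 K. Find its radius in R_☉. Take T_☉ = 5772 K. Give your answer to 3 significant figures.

25.6 R_☉

R/R_☉ = √(L/L_☉) / (T/T_☉)² = √(1.06×10^6) / (6.341)²
       = 1030 / 40.21 = 25.61.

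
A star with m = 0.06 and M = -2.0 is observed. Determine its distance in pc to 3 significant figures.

m − M = 5 log₁₀(d/10 pc)
0.06 − (-2.0) = 2.06 = 5 log₁₀(d/10)
d = 10 × 10^(2.06/5) = 10 × 10^0.412 = 25.82 pc.

25.8 pc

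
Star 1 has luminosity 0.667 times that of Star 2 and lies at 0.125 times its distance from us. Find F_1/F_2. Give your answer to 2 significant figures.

43

F = L/(4πd²), so F_1/F_2 = (L_1/L_2) / (d_1/d_2)²
= 0.667 / (0.125)² = 0.667 / 0.01562 = 42.69.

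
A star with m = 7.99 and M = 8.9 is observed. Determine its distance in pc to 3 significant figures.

6.58 pc

m − M = 5 log₁₀(d/10 pc)
7.99 − (8.9) = -0.91 = 5 log₁₀(d/10)
d = 10 × 10^(-0.91/5) = 10 × 10^-0.182 = 6.577 pc.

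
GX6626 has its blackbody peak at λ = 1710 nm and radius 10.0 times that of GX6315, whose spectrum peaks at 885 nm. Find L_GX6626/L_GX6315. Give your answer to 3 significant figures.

7.17

Wien's law gives T ∝ 1/λ_max, so T_GX6626/T_GX6315 = λ_GX6315/λ_GX6626 = 885/1710 = 0.5175.
Then L ∝ R²T⁴ gives L_GX6626/L_GX6315 = (10.0)² × (0.5175)⁴ = 100.0 × 0.07174 = 7.174.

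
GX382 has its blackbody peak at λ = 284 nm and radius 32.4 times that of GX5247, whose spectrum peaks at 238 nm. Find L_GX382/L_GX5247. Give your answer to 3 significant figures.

518

Wien's law gives T ∝ 1/λ_max, so T_GX382/T_GX5247 = λ_GX5247/λ_GX382 = 238/284 = 0.8380.
Then L ∝ R²T⁴ gives L_GX382/L_GX5247 = (32.4)² × (0.8380)⁴ = 1050 × 0.4932 = 517.8.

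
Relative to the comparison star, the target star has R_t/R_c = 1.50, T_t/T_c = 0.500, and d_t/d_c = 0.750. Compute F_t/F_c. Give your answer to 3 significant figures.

L_t/L_c = (R_t/R_c)²(T_t/T_c)⁴ = (1.50)² × (0.500)⁴ = 0.1406.
F_t/F_c = (L_t/L_c)/(d_t/d_c)² = 0.1406 / (0.750)² = 0.2500.

0.250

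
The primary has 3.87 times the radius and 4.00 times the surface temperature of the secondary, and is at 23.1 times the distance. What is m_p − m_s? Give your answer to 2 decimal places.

-2.14

L_p/L_s = (3.87)²(4.00)⁴ = 3834.
F_p/F_s = (L_p/L_s)/(d_p/d_s)² = 3834/533.6 = 7.185.
m_p − m_s = −2.5 log₁₀(7.185) = -2.14.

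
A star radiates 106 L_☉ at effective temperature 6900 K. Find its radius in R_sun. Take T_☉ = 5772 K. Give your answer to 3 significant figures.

7.20 R_sun

R/R_☉ = √(L/L_☉) / (T/T_☉)² = √(106) / (1.195)²
       = 10.30 / 1.429 = 7.205.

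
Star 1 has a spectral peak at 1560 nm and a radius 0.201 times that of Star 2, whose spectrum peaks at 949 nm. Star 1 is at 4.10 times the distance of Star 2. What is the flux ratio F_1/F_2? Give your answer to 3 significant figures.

Wien's law: T_1/T_2 = λ_2/λ_1 = 949/1560 = 0.6083.
L_1/L_2 = (R_1/R_2)²(T_1/T_2)⁴ = (0.201)²(0.6083)⁴ = 0.005533.
F_1/F_2 = (L_1/L_2)/(d_1/d_2)² = 0.005533/(4.10)² = 3.291×10^-4.

3.29×10^-4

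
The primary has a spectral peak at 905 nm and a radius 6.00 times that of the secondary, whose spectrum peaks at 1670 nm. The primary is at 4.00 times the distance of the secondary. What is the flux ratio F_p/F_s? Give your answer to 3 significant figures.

Wien's law: T_p/T_s = λ_s/λ_p = 1670/905 = 1.845.
L_p/L_s = (R_p/R_s)²(T_p/T_s)⁴ = (6.00)²(1.845)⁴ = 417.4.
F_p/F_s = (L_p/L_s)/(d_p/d_s)² = 417.4/(4.00)² = 26.09.

26.1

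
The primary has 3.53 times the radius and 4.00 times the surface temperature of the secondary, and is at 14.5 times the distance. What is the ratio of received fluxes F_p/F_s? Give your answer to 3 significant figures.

L_p/L_s = (R_p/R_s)²(T_p/T_s)⁴ = (3.53)² × (4.00)⁴ = 3190.
F_p/F_s = (L_p/L_s)/(d_p/d_s)² = 3190 / (14.5)² = 15.17.

15.2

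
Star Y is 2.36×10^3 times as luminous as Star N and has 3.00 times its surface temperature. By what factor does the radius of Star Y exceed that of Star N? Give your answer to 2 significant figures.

5.4

L ∝ R²T⁴ gives R ∝ √L / T², so
R_Y/R_N = √(2.36×10^3) / (3.00)² = 48.58 / 9.000 = 5.398.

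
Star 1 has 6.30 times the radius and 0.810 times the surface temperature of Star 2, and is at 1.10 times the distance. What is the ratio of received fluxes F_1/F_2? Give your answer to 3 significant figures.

L_1/L_2 = (R_1/R_2)²(T_1/T_2)⁴ = (6.30)² × (0.810)⁴ = 17.09.
F_1/F_2 = (L_1/L_2)/(d_1/d_2)² = 17.09 / (1.10)² = 14.12.

14.1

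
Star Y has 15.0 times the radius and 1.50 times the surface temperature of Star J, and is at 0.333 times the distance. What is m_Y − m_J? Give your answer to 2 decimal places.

L_Y/L_J = (15.0)²(1.50)⁴ = 1139.
F_Y/F_J = (L_Y/L_J)/(d_Y/d_J)² = 1139/0.1109 = 1.027×10^4.
m_Y − m_J = −2.5 log₁₀(1.027×10^4) = -10.03.

-10.03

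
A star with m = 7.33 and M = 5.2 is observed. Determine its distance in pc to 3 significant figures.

26.7 pc

m − M = 5 log₁₀(d/10 pc)
7.33 − (5.2) = 2.13 = 5 log₁₀(d/10)
d = 10 × 10^(2.13/5) = 10 × 10^0.426 = 26.67 pc.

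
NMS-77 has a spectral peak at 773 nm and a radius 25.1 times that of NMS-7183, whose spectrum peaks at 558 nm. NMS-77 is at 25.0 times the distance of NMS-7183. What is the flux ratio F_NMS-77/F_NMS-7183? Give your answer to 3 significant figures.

0.274

Wien's law: T_NMS-77/T_NMS-7183 = λ_NMS-7183/λ_NMS-77 = 558/773 = 0.7219.
L_NMS-77/L_NMS-7183 = (R_NMS-77/R_NMS-7183)²(T_NMS-77/T_NMS-7183)⁴ = (25.1)²(0.7219)⁴ = 171.1.
F_NMS-77/F_NMS-7183 = (L_NMS-77/L_NMS-7183)/(d_NMS-77/d_NMS-7183)² = 171.1/(25.0)² = 0.2737.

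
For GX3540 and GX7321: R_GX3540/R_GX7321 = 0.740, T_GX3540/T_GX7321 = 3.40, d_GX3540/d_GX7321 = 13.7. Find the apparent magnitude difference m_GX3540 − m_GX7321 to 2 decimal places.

L_GX3540/L_GX7321 = (0.740)²(3.40)⁴ = 73.18.
F_GX3540/F_GX7321 = (L_GX3540/L_GX7321)/(d_GX3540/d_GX7321)² = 73.18/187.7 = 0.3899.
m_GX3540 − m_GX7321 = −2.5 log₁₀(0.3899) = 1.02.

1.02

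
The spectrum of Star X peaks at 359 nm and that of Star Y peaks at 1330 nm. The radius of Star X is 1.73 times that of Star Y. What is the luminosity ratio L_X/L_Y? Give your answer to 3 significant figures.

Wien's law gives T ∝ 1/λ_max, so T_X/T_Y = λ_Y/λ_X = 1330/359 = 3.705.
Then L ∝ R²T⁴ gives L_X/L_Y = (1.73)² × (3.705)⁴ = 2.993 × 188.4 = 563.8.

564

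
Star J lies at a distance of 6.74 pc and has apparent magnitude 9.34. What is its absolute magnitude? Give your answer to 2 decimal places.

10.20

M = m − 5 log₁₀(d/10 pc) = 9.34 − 5 log₁₀(6.74/10)
  = 9.34 − 5 × -0.171 = 9.34 − -0.86 = 10.20.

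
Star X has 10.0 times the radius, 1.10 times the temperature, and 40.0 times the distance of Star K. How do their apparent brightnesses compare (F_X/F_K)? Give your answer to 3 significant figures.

L_X/L_K = (R_X/R_K)²(T_X/T_K)⁴ = (10.0)² × (1.10)⁴ = 146.4.
F_X/F_K = (L_X/L_K)/(d_X/d_K)² = 146.4 / (40.0)² = 0.09151.

0.0915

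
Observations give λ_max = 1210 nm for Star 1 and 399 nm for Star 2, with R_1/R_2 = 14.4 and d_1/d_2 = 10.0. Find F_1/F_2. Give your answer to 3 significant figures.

Wien's law: T_1/T_2 = λ_2/λ_1 = 399/1210 = 0.3298.
L_1/L_2 = (R_1/R_2)²(T_1/T_2)⁴ = (14.4)²(0.3298)⁴ = 2.452.
F_1/F_2 = (L_1/L_2)/(d_1/d_2)² = 2.452/(10.0)² = 0.02452.

0.0245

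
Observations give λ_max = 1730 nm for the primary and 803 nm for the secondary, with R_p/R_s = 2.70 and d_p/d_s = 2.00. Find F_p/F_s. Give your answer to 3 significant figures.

Wien's law: T_p/T_s = λ_s/λ_p = 803/1730 = 0.4642.
L_p/L_s = (R_p/R_s)²(T_p/T_s)⁴ = (2.70)²(0.4642)⁴ = 0.3384.
F_p/F_s = (L_p/L_s)/(d_p/d_s)² = 0.3384/(2.00)² = 0.08460.

0.0846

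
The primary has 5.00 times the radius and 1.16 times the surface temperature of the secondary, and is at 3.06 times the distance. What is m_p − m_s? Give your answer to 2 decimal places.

-1.71

L_p/L_s = (5.00)²(1.16)⁴ = 45.27.
F_p/F_s = (L_p/L_s)/(d_p/d_s)² = 45.27/9.364 = 4.834.
m_p − m_s = −2.5 log₁₀(4.834) = -1.71.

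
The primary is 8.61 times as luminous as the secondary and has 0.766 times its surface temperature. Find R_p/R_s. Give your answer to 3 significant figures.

L ∝ R²T⁴ gives R ∝ √L / T², so
R_p/R_s = √(8.61) / (0.766)² = 2.934 / 0.5868 = 5.001.

5.00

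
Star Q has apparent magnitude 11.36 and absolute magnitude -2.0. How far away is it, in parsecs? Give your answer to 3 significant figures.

4.70×10^3 pc

m − M = 5 log₁₀(d/10 pc)
11.36 − (-2.0) = 13.36 = 5 log₁₀(d/10)
d = 10 × 10^(13.36/5) = 10 × 10^2.672 = 4699 pc.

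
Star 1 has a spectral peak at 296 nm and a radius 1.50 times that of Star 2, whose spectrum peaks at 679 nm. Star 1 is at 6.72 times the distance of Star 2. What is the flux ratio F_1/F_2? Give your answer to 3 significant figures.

Wien's law: T_1/T_2 = λ_2/λ_1 = 679/296 = 2.294.
L_1/L_2 = (R_1/R_2)²(T_1/T_2)⁴ = (1.50)²(2.294)⁴ = 62.30.
F_1/F_2 = (L_1/L_2)/(d_1/d_2)² = 62.30/(6.72)² = 1.380.

1.38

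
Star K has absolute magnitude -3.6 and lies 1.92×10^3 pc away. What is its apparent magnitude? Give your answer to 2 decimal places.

7.82

m = M + 5 log₁₀(d/10 pc) = -3.6 + 5 log₁₀(1.92×10^3/10)
  = -3.6 + 5 × 2.283 = -3.6 + 11.42 = 7.82.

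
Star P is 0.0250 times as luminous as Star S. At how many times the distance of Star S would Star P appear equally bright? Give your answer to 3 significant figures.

0.158

Equal flux requires L_P/d_P² = L_S/d_S², so d_P/d_S = √(L_P/L_S)
= √(0.0250) = 0.1581.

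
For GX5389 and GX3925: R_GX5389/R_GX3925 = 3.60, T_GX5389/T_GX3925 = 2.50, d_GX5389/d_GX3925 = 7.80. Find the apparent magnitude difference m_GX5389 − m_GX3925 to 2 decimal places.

-2.30

L_GX5389/L_GX3925 = (3.60)²(2.50)⁴ = 506.3.
F_GX5389/F_GX3925 = (L_GX5389/L_GX3925)/(d_GX5389/d_GX3925)² = 506.3/60.84 = 8.321.
m_GX5389 − m_GX3925 = −2.5 log₁₀(8.321) = -2.30.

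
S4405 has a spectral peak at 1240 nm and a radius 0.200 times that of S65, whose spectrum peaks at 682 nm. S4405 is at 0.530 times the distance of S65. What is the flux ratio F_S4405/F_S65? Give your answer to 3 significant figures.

0.0130

Wien's law: T_S4405/T_S65 = λ_S65/λ_S4405 = 682/1240 = 0.5500.
L_S4405/L_S65 = (R_S4405/R_S65)²(T_S4405/T_S65)⁴ = (0.200)²(0.5500)⁴ = 0.003660.
F_S4405/F_S65 = (L_S4405/L_S65)/(d_S4405/d_S65)² = 0.003660/(0.530)² = 0.01303.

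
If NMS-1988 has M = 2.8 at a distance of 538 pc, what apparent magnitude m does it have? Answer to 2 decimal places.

m = M + 5 log₁₀(d/10 pc) = 2.8 + 5 log₁₀(538/10)
  = 2.8 + 5 × 1.731 = 2.8 + 8.65 = 11.45.

11.45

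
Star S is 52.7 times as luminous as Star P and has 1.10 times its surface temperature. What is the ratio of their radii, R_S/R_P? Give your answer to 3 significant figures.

L ∝ R²T⁴ gives R ∝ √L / T², so
R_S/R_P = √(52.7) / (1.10)² = 7.259 / 1.210 = 6.000.

6.00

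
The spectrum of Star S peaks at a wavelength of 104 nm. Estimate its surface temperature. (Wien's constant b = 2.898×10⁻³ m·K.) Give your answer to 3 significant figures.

2.79×10^4 K

T = b/λ_max = 2.898×10⁻³ / (104×10⁻⁹) = 2.787×10^4 K.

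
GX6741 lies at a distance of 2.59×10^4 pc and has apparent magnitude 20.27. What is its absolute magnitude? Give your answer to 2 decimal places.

3.20

M = m − 5 log₁₀(d/10 pc) = 20.27 − 5 log₁₀(2.59×10^4/10)
  = 20.27 − 5 × 3.413 = 20.27 − 17.07 = 3.20.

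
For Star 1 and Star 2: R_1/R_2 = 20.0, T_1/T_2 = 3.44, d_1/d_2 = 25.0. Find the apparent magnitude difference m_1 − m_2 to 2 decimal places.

L_1/L_2 = (20.0)²(3.44)⁴ = 5.601×10^4.
F_1/F_2 = (L_1/L_2)/(d_1/d_2)² = 5.601×10^4/625.0 = 89.62.
m_1 − m_2 = −2.5 log₁₀(89.62) = -4.88.

-4.88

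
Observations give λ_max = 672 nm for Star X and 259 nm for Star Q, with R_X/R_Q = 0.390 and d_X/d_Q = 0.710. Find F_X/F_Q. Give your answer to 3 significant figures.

Wien's law: T_X/T_Q = λ_Q/λ_X = 259/672 = 0.3854.
L_X/L_Q = (R_X/R_Q)²(T_X/T_Q)⁴ = (0.390)²(0.3854)⁴ = 0.003356.
F_X/F_Q = (L_X/L_Q)/(d_X/d_Q)² = 0.003356/(0.710)² = 0.006658.

0.00666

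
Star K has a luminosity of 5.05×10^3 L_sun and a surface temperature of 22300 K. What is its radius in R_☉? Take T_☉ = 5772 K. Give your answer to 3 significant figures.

4.76 R_☉

R/R_☉ = √(L/L_☉) / (T/T_☉)² = √(5.05×10^3) / (3.863)²
       = 71.06 / 14.93 = 4.761.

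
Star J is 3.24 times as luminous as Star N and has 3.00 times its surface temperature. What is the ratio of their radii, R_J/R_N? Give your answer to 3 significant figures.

0.200

L ∝ R²T⁴ gives R ∝ √L / T², so
R_J/R_N = √(3.24) / (3.00)² = 1.800 / 9.000 = 0.2000.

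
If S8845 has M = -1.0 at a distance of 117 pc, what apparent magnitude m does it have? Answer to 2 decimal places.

m = M + 5 log₁₀(d/10 pc) = -1.0 + 5 log₁₀(117/10)
  = -1.0 + 5 × 1.068 = -1.0 + 5.34 = 4.34.

4.34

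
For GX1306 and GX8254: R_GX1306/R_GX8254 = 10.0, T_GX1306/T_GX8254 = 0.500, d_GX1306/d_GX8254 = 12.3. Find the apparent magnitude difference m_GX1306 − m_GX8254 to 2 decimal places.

L_GX1306/L_GX8254 = (10.0)²(0.500)⁴ = 6.250.
F_GX1306/F_GX8254 = (L_GX1306/L_GX8254)/(d_GX1306/d_GX8254)² = 6.250/151.3 = 0.04131.
m_GX1306 − m_GX8254 = −2.5 log₁₀(0.04131) = 3.46.

3.46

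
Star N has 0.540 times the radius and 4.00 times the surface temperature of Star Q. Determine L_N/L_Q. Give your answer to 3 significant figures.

From the Stefan–Boltzmann law, L ∝ R²T⁴, so
L_N/L_Q = (R_N/R_Q)² (T_N/T_Q)⁴ = (0.540)² × (4.00)⁴ = 0.2916 × 256.0 = 74.65.

74.6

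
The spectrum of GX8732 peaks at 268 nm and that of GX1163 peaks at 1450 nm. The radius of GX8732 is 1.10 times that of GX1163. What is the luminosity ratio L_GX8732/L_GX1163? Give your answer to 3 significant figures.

Wien's law gives T ∝ 1/λ_max, so T_GX8732/T_GX1163 = λ_GX1163/λ_GX8732 = 1450/268 = 5.410.
Then L ∝ R²T⁴ gives L_GX8732/L_GX1163 = (1.10)² × (5.410)⁴ = 1.210 × 856.9 = 1037.

1.04×10^3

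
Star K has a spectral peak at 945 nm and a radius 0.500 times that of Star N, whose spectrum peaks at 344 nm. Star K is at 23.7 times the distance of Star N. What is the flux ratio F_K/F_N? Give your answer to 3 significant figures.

Wien's law: T_K/T_N = λ_N/λ_K = 344/945 = 0.3640.
L_K/L_N = (R_K/R_N)²(T_K/T_N)⁴ = (0.500)²(0.3640)⁴ = 0.004390.
F_K/F_N = (L_K/L_N)/(d_K/d_N)² = 0.004390/(23.7)² = 7.815×10^-6.

7.82×10^-6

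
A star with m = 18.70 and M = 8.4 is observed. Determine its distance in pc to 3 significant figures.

1.15×10^3 pc

m − M = 5 log₁₀(d/10 pc)
18.70 − (8.4) = 10.30 = 5 log₁₀(d/10)
d = 10 × 10^(10.30/5) = 10 × 10^2.060 = 1148 pc.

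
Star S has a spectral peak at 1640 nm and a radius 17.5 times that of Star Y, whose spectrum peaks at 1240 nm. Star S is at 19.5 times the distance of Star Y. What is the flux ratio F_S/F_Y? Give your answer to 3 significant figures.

0.263

Wien's law: T_S/T_Y = λ_Y/λ_S = 1240/1640 = 0.7561.
L_S/L_Y = (R_S/R_Y)²(T_S/T_Y)⁴ = (17.5)²(0.7561)⁴ = 100.1.
F_S/F_Y = (L_S/L_Y)/(d_S/d_Y)² = 100.1/(19.5)² = 0.2632.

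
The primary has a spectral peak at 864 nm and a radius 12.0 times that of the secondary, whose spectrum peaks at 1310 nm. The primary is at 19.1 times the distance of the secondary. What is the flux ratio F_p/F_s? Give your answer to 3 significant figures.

Wien's law: T_p/T_s = λ_s/λ_p = 1310/864 = 1.516.
L_p/L_s = (R_p/R_s)²(T_p/T_s)⁴ = (12.0)²(1.516)⁴ = 761.0.
F_p/F_s = (L_p/L_s)/(d_p/d_s)² = 761.0/(19.1)² = 2.086.

2.09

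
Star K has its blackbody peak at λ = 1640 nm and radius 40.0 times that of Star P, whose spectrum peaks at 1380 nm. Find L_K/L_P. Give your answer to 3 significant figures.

802

Wien's law gives T ∝ 1/λ_max, so T_K/T_P = λ_P/λ_K = 1380/1640 = 0.8415.
Then L ∝ R²T⁴ gives L_K/L_P = (40.0)² × (0.8415)⁴ = 1600 × 0.5013 = 802.2.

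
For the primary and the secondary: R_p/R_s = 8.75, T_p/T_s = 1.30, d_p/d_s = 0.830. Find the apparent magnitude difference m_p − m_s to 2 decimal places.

-6.25

L_p/L_s = (8.75)²(1.30)⁴ = 218.7.
F_p/F_s = (L_p/L_s)/(d_p/d_s)² = 218.7/0.6889 = 317.4.
m_p − m_s = −2.5 log₁₀(317.4) = -6.25.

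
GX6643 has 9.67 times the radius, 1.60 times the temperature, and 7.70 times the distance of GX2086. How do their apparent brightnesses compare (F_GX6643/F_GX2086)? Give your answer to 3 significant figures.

L_GX6643/L_GX2086 = (R_GX6643/R_GX2086)²(T_GX6643/T_GX2086)⁴ = (9.67)² × (1.60)⁴ = 612.8.
F_GX6643/F_GX2086 = (L_GX6643/L_GX2086)/(d_GX6643/d_GX2086)² = 612.8 / (7.70)² = 10.34.

10.3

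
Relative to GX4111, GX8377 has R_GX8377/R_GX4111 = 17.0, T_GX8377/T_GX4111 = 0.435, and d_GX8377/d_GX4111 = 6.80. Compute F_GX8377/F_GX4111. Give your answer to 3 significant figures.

0.224

L_GX8377/L_GX4111 = (R_GX8377/R_GX4111)²(T_GX8377/T_GX4111)⁴ = (17.0)² × (0.435)⁴ = 10.35.
F_GX8377/F_GX4111 = (L_GX8377/L_GX4111)/(d_GX8377/d_GX4111)² = 10.35 / (6.80)² = 0.2238.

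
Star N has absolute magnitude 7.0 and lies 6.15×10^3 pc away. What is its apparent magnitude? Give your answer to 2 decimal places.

20.94

m = M + 5 log₁₀(d/10 pc) = 7.0 + 5 log₁₀(6.15×10^3/10)
  = 7.0 + 5 × 2.789 = 7.0 + 13.94 = 20.94.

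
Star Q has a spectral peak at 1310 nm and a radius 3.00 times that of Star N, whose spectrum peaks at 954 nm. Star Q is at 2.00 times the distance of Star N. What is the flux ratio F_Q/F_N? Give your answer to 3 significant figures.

Wien's law: T_Q/T_N = λ_N/λ_Q = 954/1310 = 0.7282.
L_Q/L_N = (R_Q/R_N)²(T_Q/T_N)⁴ = (3.00)²(0.7282)⁴ = 2.531.
F_Q/F_N = (L_Q/L_N)/(d_Q/d_N)² = 2.531/(2.00)² = 0.6328.

0.633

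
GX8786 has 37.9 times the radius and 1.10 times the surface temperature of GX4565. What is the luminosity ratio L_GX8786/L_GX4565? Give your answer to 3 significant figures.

2.10×10^3

From the Stefan–Boltzmann law, L ∝ R²T⁴, so
L_GX8786/L_GX4565 = (R_GX8786/R_GX4565)² (T_GX8786/T_GX4565)⁴ = (37.9)² × (1.10)⁴ = 1436 × 1.464 = 2103.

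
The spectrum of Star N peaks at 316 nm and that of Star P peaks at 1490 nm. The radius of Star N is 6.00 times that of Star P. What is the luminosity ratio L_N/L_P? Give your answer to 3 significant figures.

1.78×10^4

Wien's law gives T ∝ 1/λ_max, so T_N/T_P = λ_P/λ_N = 1490/316 = 4.715.
Then L ∝ R²T⁴ gives L_N/L_P = (6.00)² × (4.715)⁴ = 36.00 × 494.3 = 1.780×10^4.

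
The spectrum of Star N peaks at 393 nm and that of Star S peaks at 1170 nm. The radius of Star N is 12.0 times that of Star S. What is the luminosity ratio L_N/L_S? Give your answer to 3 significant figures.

Wien's law gives T ∝ 1/λ_max, so T_N/T_S = λ_S/λ_N = 1170/393 = 2.977.
Then L ∝ R²T⁴ gives L_N/L_S = (12.0)² × (2.977)⁴ = 144.0 × 78.55 = 1.131×10^4.

1.13×10^4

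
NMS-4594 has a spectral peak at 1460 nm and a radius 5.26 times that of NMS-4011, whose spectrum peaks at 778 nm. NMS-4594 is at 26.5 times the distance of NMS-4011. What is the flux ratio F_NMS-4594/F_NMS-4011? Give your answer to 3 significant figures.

0.00318

Wien's law: T_NMS-4594/T_NMS-4011 = λ_NMS-4011/λ_NMS-4594 = 778/1460 = 0.5329.
L_NMS-4594/L_NMS-4011 = (R_NMS-4594/R_NMS-4011)²(T_NMS-4594/T_NMS-4011)⁴ = (5.26)²(0.5329)⁴ = 2.231.
F_NMS-4594/F_NMS-4011 = (L_NMS-4594/L_NMS-4011)/(d_NMS-4594/d_NMS-4011)² = 2.231/(26.5)² = 0.003177.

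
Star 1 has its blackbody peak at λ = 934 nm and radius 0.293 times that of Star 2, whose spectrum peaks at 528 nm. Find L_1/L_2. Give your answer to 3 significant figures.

Wien's law gives T ∝ 1/λ_max, so T_1/T_2 = λ_2/λ_1 = 528/934 = 0.5653.
Then L ∝ R²T⁴ gives L_1/L_2 = (0.293)² × (0.5653)⁴ = 0.08585 × 0.1021 = 0.008768.

0.00877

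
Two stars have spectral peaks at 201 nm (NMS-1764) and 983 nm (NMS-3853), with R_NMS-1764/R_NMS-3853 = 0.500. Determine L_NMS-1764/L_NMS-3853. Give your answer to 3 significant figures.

Wien's law gives T ∝ 1/λ_max, so T_NMS-1764/T_NMS-3853 = λ_NMS-3853/λ_NMS-1764 = 983/201 = 4.891.
Then L ∝ R²T⁴ gives L_NMS-1764/L_NMS-3853 = (0.500)² × (4.891)⁴ = 0.2500 × 572.0 = 143.0.

143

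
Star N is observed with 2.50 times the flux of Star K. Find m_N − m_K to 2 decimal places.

m_N − m_K = −2.5 log₁₀(F_N/F_K) = −2.5 log₁₀(2.50) = −2.5 × (0.398) = -0.995.

-0.99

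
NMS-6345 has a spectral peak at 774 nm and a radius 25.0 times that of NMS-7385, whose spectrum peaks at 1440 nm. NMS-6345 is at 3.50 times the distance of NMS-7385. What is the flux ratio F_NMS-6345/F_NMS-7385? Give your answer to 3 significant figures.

Wien's law: T_NMS-6345/T_NMS-7385 = λ_NMS-7385/λ_NMS-6345 = 1440/774 = 1.860.
L_NMS-6345/L_NMS-7385 = (R_NMS-6345/R_NMS-7385)²(T_NMS-6345/T_NMS-7385)⁴ = (25.0)²(1.860)⁴ = 7488.
F_NMS-6345/F_NMS-7385 = (L_NMS-6345/L_NMS-7385)/(d_NMS-6345/d_NMS-7385)² = 7488/(3.50)² = 611.3.

611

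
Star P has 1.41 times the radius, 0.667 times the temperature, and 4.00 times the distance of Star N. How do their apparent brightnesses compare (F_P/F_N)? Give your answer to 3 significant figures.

L_P/L_N = (R_P/R_N)²(T_P/T_N)⁴ = (1.41)² × (0.667)⁴ = 0.3935.
F_P/F_N = (L_P/L_N)/(d_P/d_N)² = 0.3935 / (4.00)² = 0.02459.

0.0246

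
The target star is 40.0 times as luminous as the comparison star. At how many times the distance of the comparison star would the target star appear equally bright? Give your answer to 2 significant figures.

6.3

Equal flux requires L_t/d_t² = L_c/d_c², so d_t/d_c = √(L_t/L_c)
= √(40.0) = 6.325.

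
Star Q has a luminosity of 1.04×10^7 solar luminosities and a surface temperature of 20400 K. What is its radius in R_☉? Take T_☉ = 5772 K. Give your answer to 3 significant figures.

R/R_☉ = √(L/L_☉) / (T/T_☉)² = √(1.04×10^7) / (3.534)²
       = 3225 / 12.49 = 258.2.

258 R_☉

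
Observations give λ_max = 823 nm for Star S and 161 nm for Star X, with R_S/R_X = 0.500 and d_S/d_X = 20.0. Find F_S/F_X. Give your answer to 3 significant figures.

9.15×10^-7

Wien's law: T_S/T_X = λ_X/λ_S = 161/823 = 0.1956.
L_S/L_X = (R_S/R_X)²(T_S/T_X)⁴ = (0.500)²(0.1956)⁴ = 3.661×10^-4.
F_S/F_X = (L_S/L_X)/(d_S/d_X)² = 3.661×10^-4/(20.0)² = 9.153×10^-7.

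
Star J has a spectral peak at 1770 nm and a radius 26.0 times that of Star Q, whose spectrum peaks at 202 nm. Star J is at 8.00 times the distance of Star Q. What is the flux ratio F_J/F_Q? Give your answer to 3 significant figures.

0.00179

Wien's law: T_J/T_Q = λ_Q/λ_J = 202/1770 = 0.1141.
L_J/L_Q = (R_J/R_Q)²(T_J/T_Q)⁴ = (26.0)²(0.1141)⁴ = 0.1147.
F_J/F_Q = (L_J/L_Q)/(d_J/d_Q)² = 0.1147/(8.00)² = 0.001792.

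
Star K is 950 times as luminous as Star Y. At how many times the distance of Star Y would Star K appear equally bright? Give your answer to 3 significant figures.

Equal flux requires L_K/d_K² = L_Y/d_Y², so d_K/d_Y = √(L_K/L_Y)
= √(950) = 30.82.

30.8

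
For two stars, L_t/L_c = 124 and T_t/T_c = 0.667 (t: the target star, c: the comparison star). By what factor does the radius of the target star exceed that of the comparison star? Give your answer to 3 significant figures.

25.0

L ∝ R²T⁴ gives R ∝ √L / T², so
R_t/R_c = √(124) / (0.667)² = 11.14 / 0.4449 = 25.03.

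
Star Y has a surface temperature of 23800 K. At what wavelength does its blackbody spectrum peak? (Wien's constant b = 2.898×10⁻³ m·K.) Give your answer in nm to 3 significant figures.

λ_max = b/T = 2.898×10⁻³ / 23800 = 1.22×10^-7 m = 121.8 nm.

122 nm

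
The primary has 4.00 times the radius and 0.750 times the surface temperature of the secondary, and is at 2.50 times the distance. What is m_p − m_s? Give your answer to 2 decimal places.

L_p/L_s = (4.00)²(0.750)⁴ = 5.062.
F_p/F_s = (L_p/L_s)/(d_p/d_s)² = 5.062/6.250 = 0.8100.
m_p − m_s = −2.5 log₁₀(0.8100) = 0.23.

0.23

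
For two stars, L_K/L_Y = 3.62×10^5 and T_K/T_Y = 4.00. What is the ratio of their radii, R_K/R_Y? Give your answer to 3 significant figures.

37.6

L ∝ R²T⁴ gives R ∝ √L / T², so
R_K/R_Y = √(3.62×10^5) / (4.00)² = 601.7 / 16.00 = 37.60.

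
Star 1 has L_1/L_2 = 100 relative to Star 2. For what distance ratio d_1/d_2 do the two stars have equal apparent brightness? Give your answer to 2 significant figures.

Equal flux requires L_1/d_1² = L_2/d_2², so d_1/d_2 = √(L_1/L_2)
= √(100) = 10.00.

10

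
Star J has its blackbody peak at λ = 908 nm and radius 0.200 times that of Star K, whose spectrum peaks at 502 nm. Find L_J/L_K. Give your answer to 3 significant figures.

0.00374

Wien's law gives T ∝ 1/λ_max, so T_J/T_K = λ_K/λ_J = 502/908 = 0.5529.
Then L ∝ R²T⁴ gives L_J/L_K = (0.200)² × (0.5529)⁴ = 0.04000 × 0.09343 = 0.003737.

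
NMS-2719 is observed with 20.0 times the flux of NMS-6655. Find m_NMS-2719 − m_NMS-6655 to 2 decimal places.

-3.25

m_NMS-2719 − m_NMS-6655 = −2.5 log₁₀(F_NMS-2719/F_NMS-6655) = −2.5 log₁₀(20.0) = −2.5 × (1.301) = -3.253.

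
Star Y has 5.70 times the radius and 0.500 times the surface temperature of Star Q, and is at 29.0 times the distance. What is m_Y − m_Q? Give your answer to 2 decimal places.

6.54

L_Y/L_Q = (5.70)²(0.500)⁴ = 2.031.
F_Y/F_Q = (L_Y/L_Q)/(d_Y/d_Q)² = 2.031/841.0 = 0.002415.
m_Y − m_Q = −2.5 log₁₀(0.002415) = 6.54.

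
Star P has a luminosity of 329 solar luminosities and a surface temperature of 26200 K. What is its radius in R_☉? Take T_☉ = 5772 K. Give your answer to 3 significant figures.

0.880 R_☉

R/R_☉ = √(L/L_☉) / (T/T_☉)² = √(329) / (4.539)²
       = 18.14 / 20.60 = 0.8803.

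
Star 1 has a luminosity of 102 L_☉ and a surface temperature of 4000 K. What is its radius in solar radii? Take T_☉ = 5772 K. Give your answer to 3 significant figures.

21.0 solar radii

R/R_☉ = √(L/L_☉) / (T/T_☉)² = √(102) / (0.6930)²
       = 10.10 / 0.4802 = 21.03.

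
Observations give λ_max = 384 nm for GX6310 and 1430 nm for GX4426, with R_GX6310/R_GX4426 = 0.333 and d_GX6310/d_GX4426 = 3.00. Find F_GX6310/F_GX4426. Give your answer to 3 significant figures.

2.37

Wien's law: T_GX6310/T_GX4426 = λ_GX4426/λ_GX6310 = 1430/384 = 3.724.
L_GX6310/L_GX4426 = (R_GX6310/R_GX4426)²(T_GX6310/T_GX4426)⁴ = (0.333)²(3.724)⁴ = 21.33.
F_GX6310/F_GX4426 = (L_GX6310/L_GX4426)/(d_GX6310/d_GX4426)² = 21.33/(3.00)² = 2.370.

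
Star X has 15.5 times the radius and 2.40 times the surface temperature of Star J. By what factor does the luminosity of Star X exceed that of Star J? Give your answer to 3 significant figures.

7.97×10^3

From the Stefan–Boltzmann law, L ∝ R²T⁴, so
L_X/L_J = (R_X/R_J)² (T_X/T_J)⁴ = (15.5)² × (2.40)⁴ = 240.2 × 33.18 = 7971.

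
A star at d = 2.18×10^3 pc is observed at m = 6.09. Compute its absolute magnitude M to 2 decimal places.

M = m − 5 log₁₀(d/10 pc) = 6.09 − 5 log₁₀(2.18×10^3/10)
  = 6.09 − 5 × 2.338 = 6.09 − 11.69 = -5.60.

-5.60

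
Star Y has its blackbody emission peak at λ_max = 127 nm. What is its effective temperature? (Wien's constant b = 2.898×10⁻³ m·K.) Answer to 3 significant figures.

2.28×10^4 K

T = b/λ_max = 2.898×10⁻³ / (127×10⁻⁹) = 2.282×10^4 K.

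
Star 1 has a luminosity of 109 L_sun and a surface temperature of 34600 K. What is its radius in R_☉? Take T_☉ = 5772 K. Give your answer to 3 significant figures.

R/R_☉ = √(L/L_☉) / (T/T_☉)² = √(109) / (5.994)²
       = 10.44 / 35.93 = 0.2905.

0.291 R_☉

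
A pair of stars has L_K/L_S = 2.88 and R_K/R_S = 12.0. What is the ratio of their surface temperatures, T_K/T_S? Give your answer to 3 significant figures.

L ∝ R²T⁴ gives T ∝ (L/R²)^(1/4), so
T_K/T_S = (2.88 / 12.0²)^(1/4) = (0.02000)^(1/4) = 0.3761.

0.376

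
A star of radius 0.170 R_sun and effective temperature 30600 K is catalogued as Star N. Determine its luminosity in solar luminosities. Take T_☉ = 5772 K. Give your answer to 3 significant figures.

L/L_☉ = (R/R_☉)² (T/T_☉)⁴ = (0.170)² × (30600/5772)⁴
       = 0.02890 × (5.301)⁴ = 0.02890 × 789.9 = 22.83.

22.8 solar luminosities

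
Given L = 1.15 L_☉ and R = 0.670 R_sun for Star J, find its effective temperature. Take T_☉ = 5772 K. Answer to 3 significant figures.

T/T_☉ = (L/L_☉)^(1/4) / (R/R_☉)^(1/2)
T = 5772 × (1.15)^(1/4) / √(0.670) = 5772 × 1.036 / 0.8185 = 7302 K.

7.30×10^3 K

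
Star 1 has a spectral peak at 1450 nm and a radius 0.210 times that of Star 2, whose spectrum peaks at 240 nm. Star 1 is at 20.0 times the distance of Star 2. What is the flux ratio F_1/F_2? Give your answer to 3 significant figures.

8.27×10^-8

Wien's law: T_1/T_2 = λ_2/λ_1 = 240/1450 = 0.1655.
L_1/L_2 = (R_1/R_2)²(T_1/T_2)⁴ = (0.210)²(0.1655)⁴ = 3.310×10^-5.
F_1/F_2 = (L_1/L_2)/(d_1/d_2)² = 3.310×10^-5/(20.0)² = 8.275×10^-8.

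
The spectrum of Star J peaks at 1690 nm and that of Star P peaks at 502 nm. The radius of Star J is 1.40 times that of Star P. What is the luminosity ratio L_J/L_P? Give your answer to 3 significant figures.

Wien's law gives T ∝ 1/λ_max, so T_J/T_P = λ_P/λ_J = 502/1690 = 0.2970.
Then L ∝ R²T⁴ gives L_J/L_P = (1.40)² × (0.2970)⁴ = 1.960 × 0.007785 = 0.01526.

0.0153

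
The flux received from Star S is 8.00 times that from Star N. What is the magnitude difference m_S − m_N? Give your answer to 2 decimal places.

-2.26

m_S − m_N = −2.5 log₁₀(F_S/F_N) = −2.5 log₁₀(8.00) = −2.5 × (0.903) = -2.258.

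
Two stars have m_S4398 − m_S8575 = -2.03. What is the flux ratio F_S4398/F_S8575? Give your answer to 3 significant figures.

6.49

F_S4398/F_S8575 = 10^(−(m_S4398 − m_S8575)/2.5) = 10^(2.03/2.5) = 10^0.812 = 6.486.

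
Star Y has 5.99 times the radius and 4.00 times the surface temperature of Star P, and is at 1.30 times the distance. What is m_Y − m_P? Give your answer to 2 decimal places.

-9.34

L_Y/L_P = (5.99)²(4.00)⁴ = 9185.
F_Y/F_P = (L_Y/L_P)/(d_Y/d_P)² = 9185/1.690 = 5435.
m_Y − m_P = −2.5 log₁₀(5435) = -9.34.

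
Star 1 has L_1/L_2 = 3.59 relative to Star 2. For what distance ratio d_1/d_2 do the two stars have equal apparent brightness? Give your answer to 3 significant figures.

1.89

Equal flux requires L_1/d_1² = L_2/d_2², so d_1/d_2 = √(L_1/L_2)
= √(3.59) = 1.895.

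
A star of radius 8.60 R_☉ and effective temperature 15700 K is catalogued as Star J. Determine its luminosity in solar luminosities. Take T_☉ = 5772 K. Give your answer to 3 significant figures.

L/L_☉ = (R/R_☉)² (T/T_☉)⁴ = (8.60)² × (15700/5772)⁴
       = 73.96 × (2.720)⁴ = 73.96 × 54.74 = 4048.

4.05×10^3 solar luminosities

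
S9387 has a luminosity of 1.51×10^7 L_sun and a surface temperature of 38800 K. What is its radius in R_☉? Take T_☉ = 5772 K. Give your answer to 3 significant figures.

R/R_☉ = √(L/L_☉) / (T/T_☉)² = √(1.51×10^7) / (6.722)²
       = 3886 / 45.19 = 86.00.

86.0 R_☉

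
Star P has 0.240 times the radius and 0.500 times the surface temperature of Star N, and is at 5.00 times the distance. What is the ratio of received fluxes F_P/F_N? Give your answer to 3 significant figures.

L_P/L_N = (R_P/R_N)²(T_P/T_N)⁴ = (0.240)² × (0.500)⁴ = 0.003600.
F_P/F_N = (L_P/L_N)/(d_P/d_N)² = 0.003600 / (5.00)² = 1.440×10^-4.

1.44×10^-4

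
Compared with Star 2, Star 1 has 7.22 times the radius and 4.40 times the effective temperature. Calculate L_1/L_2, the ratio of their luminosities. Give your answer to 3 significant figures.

From the Stefan–Boltzmann law, L ∝ R²T⁴, so
L_1/L_2 = (R_1/R_2)² (T_1/T_2)⁴ = (7.22)² × (4.40)⁴ = 52.13 × 374.8 = 1.954×10^4.

1.95×10^4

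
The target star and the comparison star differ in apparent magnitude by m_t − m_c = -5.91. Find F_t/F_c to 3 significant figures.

231

F_t/F_c = 10^(−(m_t − m_c)/2.5) = 10^(5.91/2.5) = 10^2.364 = 231.2.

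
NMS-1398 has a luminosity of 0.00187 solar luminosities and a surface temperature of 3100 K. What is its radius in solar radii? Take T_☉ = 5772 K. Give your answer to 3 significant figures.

R/R_☉ = √(L/L_☉) / (T/T_☉)² = √(0.00187) / (0.5371)²
       = 0.04324 / 0.2885 = 0.1499.

0.150 solar radii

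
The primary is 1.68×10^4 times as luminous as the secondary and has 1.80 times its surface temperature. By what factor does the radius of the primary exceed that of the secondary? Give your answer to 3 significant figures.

40.0

L ∝ R²T⁴ gives R ∝ √L / T², so
R_p/R_s = √(1.68×10^4) / (1.80)² = 129.6 / 3.240 = 40.00.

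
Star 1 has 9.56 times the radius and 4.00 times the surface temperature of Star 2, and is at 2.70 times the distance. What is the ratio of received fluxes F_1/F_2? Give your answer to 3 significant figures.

L_1/L_2 = (R_1/R_2)²(T_1/T_2)⁴ = (9.56)² × (4.00)⁴ = 2.340×10^4.
F_1/F_2 = (L_1/L_2)/(d_1/d_2)² = 2.340×10^4 / (2.70)² = 3209.

3.21×10^3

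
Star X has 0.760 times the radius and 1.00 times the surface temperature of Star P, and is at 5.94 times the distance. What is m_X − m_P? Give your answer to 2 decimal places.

4.46

L_X/L_P = (0.760)²(1.00)⁴ = 0.5776.
F_X/F_P = (L_X/L_P)/(d_X/d_P)² = 0.5776/35.28 = 0.01637.
m_X − m_P = −2.5 log₁₀(0.01637) = 4.46.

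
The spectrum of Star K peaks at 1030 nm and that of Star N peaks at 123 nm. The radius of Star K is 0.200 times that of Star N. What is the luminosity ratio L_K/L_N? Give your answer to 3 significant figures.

8.13×10^-6

Wien's law gives T ∝ 1/λ_max, so T_K/T_N = λ_N/λ_K = 123/1030 = 0.1194.
Then L ∝ R²T⁴ gives L_K/L_N = (0.200)² × (0.1194)⁴ = 0.04000 × 2.034×10^-4 = 8.135×10^-6.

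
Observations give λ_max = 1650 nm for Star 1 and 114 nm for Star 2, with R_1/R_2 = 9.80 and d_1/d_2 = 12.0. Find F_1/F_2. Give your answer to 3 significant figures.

Wien's law: T_1/T_2 = λ_2/λ_1 = 114/1650 = 0.06909.
L_1/L_2 = (R_1/R_2)²(T_1/T_2)⁴ = (9.80)²(0.06909)⁴ = 0.002188.
F_1/F_2 = (L_1/L_2)/(d_1/d_2)² = 0.002188/(12.0)² = 1.520×10^-5.

1.52×10^-5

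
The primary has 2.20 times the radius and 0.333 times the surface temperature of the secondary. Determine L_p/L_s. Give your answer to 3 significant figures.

From the Stefan–Boltzmann law, L ∝ R²T⁴, so
L_p/L_s = (R_p/R_s)² (T_p/T_s)⁴ = (2.20)² × (0.333)⁴ = 4.840 × 0.01230 = 0.05951.

0.0595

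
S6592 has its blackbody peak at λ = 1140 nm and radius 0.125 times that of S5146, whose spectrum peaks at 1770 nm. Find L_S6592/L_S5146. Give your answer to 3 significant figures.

Wien's law gives T ∝ 1/λ_max, so T_S6592/T_S5146 = λ_S5146/λ_S6592 = 1770/1140 = 1.553.
Then L ∝ R²T⁴ gives L_S6592/L_S5146 = (0.125)² × (1.553)⁴ = 0.01562 × 5.811 = 0.09080.

0.0908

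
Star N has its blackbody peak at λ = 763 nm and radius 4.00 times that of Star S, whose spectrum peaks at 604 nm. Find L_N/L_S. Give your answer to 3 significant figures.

6.28

Wien's law gives T ∝ 1/λ_max, so T_N/T_S = λ_S/λ_N = 604/763 = 0.7916.
Then L ∝ R²T⁴ gives L_N/L_S = (4.00)² × (0.7916)⁴ = 16.00 × 0.3927 = 6.283.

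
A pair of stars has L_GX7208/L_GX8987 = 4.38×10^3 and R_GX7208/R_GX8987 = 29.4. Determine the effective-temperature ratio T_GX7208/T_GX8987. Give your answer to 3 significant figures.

L ∝ R²T⁴ gives T ∝ (L/R²)^(1/4), so
T_GX7208/T_GX8987 = (4.38×10^3 / 29.4²)^(1/4) = (5.067)^(1/4) = 1.500.

1.50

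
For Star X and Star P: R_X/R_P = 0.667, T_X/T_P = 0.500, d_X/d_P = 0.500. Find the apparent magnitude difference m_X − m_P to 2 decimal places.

2.38

L_X/L_P = (0.667)²(0.500)⁴ = 0.02781.
F_X/F_P = (L_X/L_P)/(d_X/d_P)² = 0.02781/0.2500 = 0.1112.
m_X − m_P = −2.5 log₁₀(0.1112) = 2.38.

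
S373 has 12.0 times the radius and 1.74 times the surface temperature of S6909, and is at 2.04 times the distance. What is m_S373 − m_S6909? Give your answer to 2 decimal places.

L_S373/L_S6909 = (12.0)²(1.74)⁴ = 1320.
F_S373/F_S6909 = (L_S373/L_S6909)/(d_S373/d_S6909)² = 1320/4.162 = 317.2.
m_S373 − m_S6909 = −2.5 log₁₀(317.2) = -6.25.

-6.25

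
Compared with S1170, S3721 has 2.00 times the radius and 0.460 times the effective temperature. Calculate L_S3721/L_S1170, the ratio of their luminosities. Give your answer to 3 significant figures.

From the Stefan–Boltzmann law, L ∝ R²T⁴, so
L_S3721/L_S1170 = (R_S3721/R_S1170)² (T_S3721/T_S1170)⁴ = (2.00)² × (0.460)⁴ = 4.000 × 0.04477 = 0.1791.

0.179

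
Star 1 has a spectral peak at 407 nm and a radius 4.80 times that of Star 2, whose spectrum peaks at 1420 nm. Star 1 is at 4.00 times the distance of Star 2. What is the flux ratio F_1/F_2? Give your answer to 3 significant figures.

Wien's law: T_1/T_2 = λ_2/λ_1 = 1420/407 = 3.489.
L_1/L_2 = (R_1/R_2)²(T_1/T_2)⁴ = (4.80)²(3.489)⁴ = 3414.
F_1/F_2 = (L_1/L_2)/(d_1/d_2)² = 3414/(4.00)² = 213.4.

213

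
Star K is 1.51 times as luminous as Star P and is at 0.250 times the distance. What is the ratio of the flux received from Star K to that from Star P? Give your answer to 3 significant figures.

24.2

F = L/(4πd²), so F_K/F_P = (L_K/L_P) / (d_K/d_P)²
= 1.51 / (0.250)² = 1.51 / 0.06250 = 24.16.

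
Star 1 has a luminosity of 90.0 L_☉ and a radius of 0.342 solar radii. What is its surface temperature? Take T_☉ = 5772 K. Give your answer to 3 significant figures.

3.04×10^4 K

T/T_☉ = (L/L_☉)^(1/4) / (R/R_☉)^(1/2)
T = 5772 × (90.0)^(1/4) / √(0.342) = 5772 × 3.080 / 0.5848 = 3.040×10^4 K.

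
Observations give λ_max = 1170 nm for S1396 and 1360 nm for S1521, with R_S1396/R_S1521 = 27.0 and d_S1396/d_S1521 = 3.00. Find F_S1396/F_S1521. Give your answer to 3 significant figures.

148

Wien's law: T_S1396/T_S1521 = λ_S1521/λ_S1396 = 1360/1170 = 1.162.
L_S1396/L_S1521 = (R_S1396/R_S1521)²(T_S1396/T_S1521)⁴ = (27.0)²(1.162)⁴ = 1331.
F_S1396/F_S1521 = (L_S1396/L_S1521)/(d_S1396/d_S1521)² = 1331/(3.00)² = 147.9.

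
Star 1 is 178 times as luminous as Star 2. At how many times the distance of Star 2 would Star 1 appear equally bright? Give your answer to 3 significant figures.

13.3

Equal flux requires L_1/d_1² = L_2/d_2², so d_1/d_2 = √(L_1/L_2)
= √(178) = 13.34.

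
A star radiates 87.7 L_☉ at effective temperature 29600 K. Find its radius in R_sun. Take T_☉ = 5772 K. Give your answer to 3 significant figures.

R/R_☉ = √(L/L_☉) / (T/T_☉)² = √(87.7) / (5.128)²
       = 9.365 / 26.30 = 0.3561.

0.356 R_sun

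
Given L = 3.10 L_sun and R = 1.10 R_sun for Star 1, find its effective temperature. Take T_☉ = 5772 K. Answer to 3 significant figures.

T/T_☉ = (L/L_☉)^(1/4) / (R/R_☉)^(1/2)
T = 5772 × (3.10)^(1/4) / √(1.10) = 5772 × 1.327 / 1.049 = 7302 K.

7.30×10^3 K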